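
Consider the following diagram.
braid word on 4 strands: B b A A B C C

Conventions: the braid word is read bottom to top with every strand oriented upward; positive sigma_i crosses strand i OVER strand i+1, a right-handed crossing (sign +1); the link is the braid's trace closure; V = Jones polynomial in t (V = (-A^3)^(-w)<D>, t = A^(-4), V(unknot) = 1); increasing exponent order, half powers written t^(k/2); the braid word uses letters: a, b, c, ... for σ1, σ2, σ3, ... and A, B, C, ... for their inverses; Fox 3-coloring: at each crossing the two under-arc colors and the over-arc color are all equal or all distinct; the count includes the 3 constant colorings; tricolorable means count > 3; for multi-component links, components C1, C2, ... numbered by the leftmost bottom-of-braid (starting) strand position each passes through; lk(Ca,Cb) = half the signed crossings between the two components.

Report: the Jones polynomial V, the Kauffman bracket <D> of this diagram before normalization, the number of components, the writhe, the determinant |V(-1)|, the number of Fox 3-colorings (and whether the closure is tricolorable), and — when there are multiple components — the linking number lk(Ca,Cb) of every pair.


V = t^-5 + 2t^-3 + t^-1
<D> = -A^-11 - 2A^-3 - A^5 (w = -5)
3 components over 7 crossings, w = -5
lk(C1,C2): -1
lk(C1,C3) = 0
linking number lk(C2,C3) = -1
3 Fox colorings among 3^7, |V(-1)| = 4: not tricolorable
why: summing lk over 3 pairs gives -2


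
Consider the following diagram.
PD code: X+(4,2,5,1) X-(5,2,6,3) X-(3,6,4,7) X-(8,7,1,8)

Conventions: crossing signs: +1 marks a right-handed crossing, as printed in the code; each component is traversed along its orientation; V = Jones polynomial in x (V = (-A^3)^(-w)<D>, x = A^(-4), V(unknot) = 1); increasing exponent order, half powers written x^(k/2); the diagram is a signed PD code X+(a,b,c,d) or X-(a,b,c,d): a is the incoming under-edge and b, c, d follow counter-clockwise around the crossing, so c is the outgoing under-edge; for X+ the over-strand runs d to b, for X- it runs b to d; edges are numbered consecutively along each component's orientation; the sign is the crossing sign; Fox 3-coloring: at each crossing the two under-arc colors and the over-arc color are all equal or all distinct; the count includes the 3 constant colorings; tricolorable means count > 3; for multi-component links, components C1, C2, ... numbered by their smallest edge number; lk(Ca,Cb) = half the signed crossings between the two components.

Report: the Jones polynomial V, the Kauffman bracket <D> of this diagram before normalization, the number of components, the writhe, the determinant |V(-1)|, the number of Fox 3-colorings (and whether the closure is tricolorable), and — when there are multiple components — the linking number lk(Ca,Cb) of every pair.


V(x) = 1
bracket: A^-6, w = -2
1 component, writhe -2, over 4 crossings
det 1, colorings 3 of 3^4 — not tricolorable
observation: det 1 = |V(-1)|; not divisible by 3, so not tricolorable


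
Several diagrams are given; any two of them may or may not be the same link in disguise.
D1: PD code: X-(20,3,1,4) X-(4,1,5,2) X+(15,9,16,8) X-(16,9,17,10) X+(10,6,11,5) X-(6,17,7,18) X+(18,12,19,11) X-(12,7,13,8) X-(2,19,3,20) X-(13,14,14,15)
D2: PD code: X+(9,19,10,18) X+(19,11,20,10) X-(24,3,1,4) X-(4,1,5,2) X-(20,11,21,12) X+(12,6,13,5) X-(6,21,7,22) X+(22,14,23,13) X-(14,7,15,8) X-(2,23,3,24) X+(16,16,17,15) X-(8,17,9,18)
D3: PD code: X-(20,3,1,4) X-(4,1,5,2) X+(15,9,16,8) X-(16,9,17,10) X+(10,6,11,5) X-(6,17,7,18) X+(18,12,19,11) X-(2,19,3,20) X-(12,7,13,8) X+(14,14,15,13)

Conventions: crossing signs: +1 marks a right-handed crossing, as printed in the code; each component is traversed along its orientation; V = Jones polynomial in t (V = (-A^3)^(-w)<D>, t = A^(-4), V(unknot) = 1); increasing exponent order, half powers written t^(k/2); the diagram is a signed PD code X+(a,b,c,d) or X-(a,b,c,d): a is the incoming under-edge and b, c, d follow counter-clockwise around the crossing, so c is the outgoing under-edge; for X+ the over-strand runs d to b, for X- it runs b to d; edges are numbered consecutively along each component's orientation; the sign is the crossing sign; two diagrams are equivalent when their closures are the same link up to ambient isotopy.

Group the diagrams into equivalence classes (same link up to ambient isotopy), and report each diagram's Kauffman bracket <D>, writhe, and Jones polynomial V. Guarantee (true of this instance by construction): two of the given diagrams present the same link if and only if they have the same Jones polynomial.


classes: {D1, D2, D3}
V(D1) = -t^-6 + 2t^-5 - 2t^-4 + 3t^-3 - 3t^-2 + 2t^-1 - 1 + t  [10 crossings, <D> = A^-16 - A^-12 + 2A^-8 - 3A^-4 + 3 - 2A^4 + 2A^8 - A^12, w = -4]
V(D2) = -t^-6 + 2t^-5 - 2t^-4 + 3t^-3 - 3t^-2 + 2t^-1 - 1 + t  [12 crossings, <D> = A^-10 - A^-6 + 2A^-2 - 3A^2 + 3A^6 - 2A^10 + 2A^14 - A^18, w = -2]
V(D3) = -t^-6 + 2t^-5 - 2t^-4 + 3t^-3 - 3t^-2 + 2t^-1 - 1 + t  (w -2, c 10, <D> = A^-10 - A^-6 + 2A^-2 - 3A^2 + 3A^6 - 2A^10 + 2A^14 - A^18)
insight: all 3 diagrams share one V(t), hence one class


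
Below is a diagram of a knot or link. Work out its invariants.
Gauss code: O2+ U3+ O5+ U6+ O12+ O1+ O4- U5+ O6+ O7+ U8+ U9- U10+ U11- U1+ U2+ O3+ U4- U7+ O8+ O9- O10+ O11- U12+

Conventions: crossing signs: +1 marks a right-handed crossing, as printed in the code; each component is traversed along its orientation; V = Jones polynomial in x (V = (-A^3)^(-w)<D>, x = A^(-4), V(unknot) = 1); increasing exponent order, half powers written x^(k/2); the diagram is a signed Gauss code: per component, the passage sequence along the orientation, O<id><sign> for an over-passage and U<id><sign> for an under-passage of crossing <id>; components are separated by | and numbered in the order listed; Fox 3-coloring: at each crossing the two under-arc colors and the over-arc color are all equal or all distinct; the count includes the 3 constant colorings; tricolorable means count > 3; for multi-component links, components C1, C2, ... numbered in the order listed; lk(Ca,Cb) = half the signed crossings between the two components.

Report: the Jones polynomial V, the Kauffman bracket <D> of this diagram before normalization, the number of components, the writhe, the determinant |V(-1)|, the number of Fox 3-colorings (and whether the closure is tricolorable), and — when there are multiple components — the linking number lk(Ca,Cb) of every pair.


Jones polynomial: V(x) = x^2 + 2x^4 - 2x^5 + x^6 - 2x^7 + x^8
<D> = A^-14 - 2A^-10 + A^-6 - 2A^-2 + 2A^2 + A^10; writhe +6
components 1, writhe +6 (12 crossings)
3-colorings: 27 of 3^12, det 9 — tricolorable
note: det 9 = |V(-1)|; divisible by 3, so tricolorable


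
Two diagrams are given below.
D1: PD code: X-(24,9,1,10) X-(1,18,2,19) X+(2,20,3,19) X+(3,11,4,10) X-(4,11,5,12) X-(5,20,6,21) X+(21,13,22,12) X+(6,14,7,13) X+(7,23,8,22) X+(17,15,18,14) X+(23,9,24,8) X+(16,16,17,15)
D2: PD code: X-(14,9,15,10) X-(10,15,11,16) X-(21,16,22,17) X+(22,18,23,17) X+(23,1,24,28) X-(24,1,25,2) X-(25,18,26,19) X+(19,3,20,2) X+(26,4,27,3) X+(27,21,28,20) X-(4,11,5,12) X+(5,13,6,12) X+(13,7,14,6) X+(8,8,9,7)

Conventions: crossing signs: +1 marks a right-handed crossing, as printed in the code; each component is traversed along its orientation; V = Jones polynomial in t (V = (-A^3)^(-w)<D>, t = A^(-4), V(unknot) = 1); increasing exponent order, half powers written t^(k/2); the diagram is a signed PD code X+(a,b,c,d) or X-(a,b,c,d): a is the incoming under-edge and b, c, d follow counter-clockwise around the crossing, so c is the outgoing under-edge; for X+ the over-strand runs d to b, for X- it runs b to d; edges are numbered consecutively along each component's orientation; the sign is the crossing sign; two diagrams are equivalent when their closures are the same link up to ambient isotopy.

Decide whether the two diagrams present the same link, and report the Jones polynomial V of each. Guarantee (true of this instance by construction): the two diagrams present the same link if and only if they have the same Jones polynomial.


same link: yes
V(D1) = 1  [12 crossings, <D> = A^12, w = +4]
V(D2) = 1  (w +2, c 14, <D> = A^6)
note: from 12 to 14 crossings by R-moves: one link, two diagrams


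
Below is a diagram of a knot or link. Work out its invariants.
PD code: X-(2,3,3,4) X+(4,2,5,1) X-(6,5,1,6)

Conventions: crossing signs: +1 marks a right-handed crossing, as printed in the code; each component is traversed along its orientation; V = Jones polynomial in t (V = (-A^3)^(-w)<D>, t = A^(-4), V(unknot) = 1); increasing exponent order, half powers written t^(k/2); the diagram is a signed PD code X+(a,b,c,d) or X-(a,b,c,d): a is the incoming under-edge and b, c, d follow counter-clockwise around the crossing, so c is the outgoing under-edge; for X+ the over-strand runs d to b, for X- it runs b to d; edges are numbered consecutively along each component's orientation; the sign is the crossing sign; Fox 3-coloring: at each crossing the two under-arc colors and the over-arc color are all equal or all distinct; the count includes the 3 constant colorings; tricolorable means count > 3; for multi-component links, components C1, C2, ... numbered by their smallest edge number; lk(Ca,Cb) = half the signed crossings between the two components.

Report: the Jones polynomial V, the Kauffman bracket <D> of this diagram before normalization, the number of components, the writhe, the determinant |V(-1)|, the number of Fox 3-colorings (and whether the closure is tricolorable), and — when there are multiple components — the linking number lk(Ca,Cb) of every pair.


V = 1
<D> = -A^-3 (w = -1)
1 component over 3 crossings, w = -1
3 Fox colorings among 3^3, |V(-1)| = 1: not tricolorable
why: det 1 = |V(-1)|; not divisible by 3, so not tricolorable


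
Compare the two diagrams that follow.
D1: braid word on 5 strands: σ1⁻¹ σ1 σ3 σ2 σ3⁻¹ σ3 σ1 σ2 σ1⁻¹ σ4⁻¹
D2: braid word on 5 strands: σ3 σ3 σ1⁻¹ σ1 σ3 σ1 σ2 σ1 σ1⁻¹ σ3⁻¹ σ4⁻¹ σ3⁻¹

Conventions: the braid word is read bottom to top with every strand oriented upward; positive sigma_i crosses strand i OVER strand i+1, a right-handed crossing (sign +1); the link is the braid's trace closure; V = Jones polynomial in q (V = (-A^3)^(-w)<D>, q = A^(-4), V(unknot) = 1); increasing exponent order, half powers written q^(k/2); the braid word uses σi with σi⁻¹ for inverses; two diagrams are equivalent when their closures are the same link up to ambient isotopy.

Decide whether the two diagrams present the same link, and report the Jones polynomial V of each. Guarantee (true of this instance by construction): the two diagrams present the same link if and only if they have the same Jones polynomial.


same link: yes
V(D1) = 1  [10 crossings, <D> = A^6, w = +2]
V(D2) = 1  [12 crossings, <D> = A^6, w = +2]
insight: one V(q) for all 2 diagrams — one class (guaranteed)


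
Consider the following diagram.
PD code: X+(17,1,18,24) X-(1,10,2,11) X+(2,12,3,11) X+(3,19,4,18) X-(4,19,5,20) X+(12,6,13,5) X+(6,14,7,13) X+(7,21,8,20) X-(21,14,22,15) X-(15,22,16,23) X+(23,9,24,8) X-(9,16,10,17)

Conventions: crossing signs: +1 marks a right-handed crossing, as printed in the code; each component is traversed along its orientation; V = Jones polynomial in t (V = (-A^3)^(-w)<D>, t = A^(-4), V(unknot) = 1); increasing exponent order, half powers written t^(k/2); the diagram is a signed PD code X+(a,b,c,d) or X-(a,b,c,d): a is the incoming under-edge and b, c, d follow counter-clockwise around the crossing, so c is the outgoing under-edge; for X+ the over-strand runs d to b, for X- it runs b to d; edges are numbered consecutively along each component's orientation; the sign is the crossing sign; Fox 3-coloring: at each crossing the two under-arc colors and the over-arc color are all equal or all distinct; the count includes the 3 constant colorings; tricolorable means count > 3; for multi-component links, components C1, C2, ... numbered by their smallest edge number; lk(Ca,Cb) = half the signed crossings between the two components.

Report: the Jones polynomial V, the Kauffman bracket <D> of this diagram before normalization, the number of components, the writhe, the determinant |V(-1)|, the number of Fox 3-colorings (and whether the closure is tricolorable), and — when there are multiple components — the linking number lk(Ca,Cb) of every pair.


V = -t^-1 + 2 - t + 2t^2 - t^3 + t^4 - t^5
<D> = -A^-14 + A^-10 - A^-6 + 2A^-2 - A^2 + 2A^6 - A^10 (w = +2)
1 component over 12 crossings, w = +2
9 Fox colorings among 3^12, |V(-1)| = 9: tricolorable
why: w = +2 (over 12 crossings) is diagram-only; (-A^3)^(-2) removes it from V


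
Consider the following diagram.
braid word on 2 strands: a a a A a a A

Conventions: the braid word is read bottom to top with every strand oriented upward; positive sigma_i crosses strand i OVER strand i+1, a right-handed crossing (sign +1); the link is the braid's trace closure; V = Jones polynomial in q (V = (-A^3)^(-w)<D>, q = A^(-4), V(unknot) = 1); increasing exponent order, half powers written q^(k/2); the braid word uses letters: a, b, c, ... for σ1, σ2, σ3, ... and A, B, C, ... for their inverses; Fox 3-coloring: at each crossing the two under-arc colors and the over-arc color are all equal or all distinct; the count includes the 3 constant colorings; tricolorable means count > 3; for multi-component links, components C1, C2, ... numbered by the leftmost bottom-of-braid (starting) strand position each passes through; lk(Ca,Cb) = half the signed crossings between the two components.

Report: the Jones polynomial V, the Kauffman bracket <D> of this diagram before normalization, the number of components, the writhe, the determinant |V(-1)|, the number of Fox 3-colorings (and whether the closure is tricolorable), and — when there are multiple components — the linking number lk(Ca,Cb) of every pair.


Jones polynomial: V(q) = q + q^3 - q^4
<D> = A^-7 - A^-3 - A^5; writhe +3
components 1, writhe +3 (7 crossings)
3-colorings: 9 of 3^7, det 3 — tricolorable
note: one generator, power 3: the (2,3) torus pattern


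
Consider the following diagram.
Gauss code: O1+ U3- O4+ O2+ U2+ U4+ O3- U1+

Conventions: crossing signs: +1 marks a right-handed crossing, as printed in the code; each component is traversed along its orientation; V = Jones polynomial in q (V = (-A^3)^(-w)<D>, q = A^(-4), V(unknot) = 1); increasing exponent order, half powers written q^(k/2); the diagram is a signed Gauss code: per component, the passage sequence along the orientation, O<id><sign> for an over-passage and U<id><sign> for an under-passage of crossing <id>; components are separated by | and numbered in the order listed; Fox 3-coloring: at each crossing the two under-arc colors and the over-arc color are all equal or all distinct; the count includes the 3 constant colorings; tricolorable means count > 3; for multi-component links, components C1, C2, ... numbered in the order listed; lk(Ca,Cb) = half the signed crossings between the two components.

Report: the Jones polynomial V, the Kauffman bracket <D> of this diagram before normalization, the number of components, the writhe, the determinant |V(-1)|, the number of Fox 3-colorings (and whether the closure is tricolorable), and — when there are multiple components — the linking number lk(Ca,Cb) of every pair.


V = 1
<D> = A^6 (w = +2)
1 component over 4 crossings, w = +2
3 Fox colorings among 3^4, |V(-1)| = 1: not tricolorable
why: w = +2 shifts under R1 moves; the (-A^3)^(-2) factor cancels that in V


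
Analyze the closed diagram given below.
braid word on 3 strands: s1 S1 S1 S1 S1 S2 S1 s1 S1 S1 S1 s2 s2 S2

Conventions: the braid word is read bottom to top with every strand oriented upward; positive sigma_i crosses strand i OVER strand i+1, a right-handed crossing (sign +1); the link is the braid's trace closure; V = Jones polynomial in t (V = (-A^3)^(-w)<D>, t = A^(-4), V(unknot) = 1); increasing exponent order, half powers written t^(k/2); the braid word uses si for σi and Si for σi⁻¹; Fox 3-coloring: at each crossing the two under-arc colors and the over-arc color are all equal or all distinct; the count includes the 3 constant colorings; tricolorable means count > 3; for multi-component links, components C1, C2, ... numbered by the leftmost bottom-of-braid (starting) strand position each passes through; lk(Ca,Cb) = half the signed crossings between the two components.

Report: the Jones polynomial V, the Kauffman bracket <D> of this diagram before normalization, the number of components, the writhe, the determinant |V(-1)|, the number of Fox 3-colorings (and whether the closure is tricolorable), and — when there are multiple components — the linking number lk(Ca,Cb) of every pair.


V(t) = t^-8 - 2t^-7 + t^-6 - 2t^-5 + 2t^-4 + t^-2
bracket: A^-10 + 2A^-2 - 2A^2 + A^6 - 2A^10 + A^14, w = -6
1 component, writhe -6, over 14 crossings
det 9, colorings 27 of 3^14 — tricolorable
observation: w = -6 (over 14 crossings) is diagram-only; (-A^3)^(6) removes it from V


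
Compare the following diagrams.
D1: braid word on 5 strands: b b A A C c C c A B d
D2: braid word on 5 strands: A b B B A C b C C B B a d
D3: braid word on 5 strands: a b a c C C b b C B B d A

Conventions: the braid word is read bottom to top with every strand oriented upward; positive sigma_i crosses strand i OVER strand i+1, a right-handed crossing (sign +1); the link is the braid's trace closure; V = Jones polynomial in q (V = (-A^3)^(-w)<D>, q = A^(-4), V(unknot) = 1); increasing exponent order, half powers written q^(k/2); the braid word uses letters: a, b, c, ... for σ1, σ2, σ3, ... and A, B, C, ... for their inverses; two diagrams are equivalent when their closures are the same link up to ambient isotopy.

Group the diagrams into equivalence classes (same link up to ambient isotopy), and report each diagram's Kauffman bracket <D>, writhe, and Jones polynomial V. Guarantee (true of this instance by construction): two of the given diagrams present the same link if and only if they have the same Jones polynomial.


equivalence classes: {D1} | {D2} | {D3}
D1 (bracket A^-1 + A^3 + A^7 - A^15; 11 crossings at w = -1): V = q^(-9/2) - q^(-5/2) - q^(-3/2) - q^(-1/2)
D2 (bracket A^-9 - A^-5 + 3A^-1 - 2A^3 + 2A^7 - 2A^11 + A^15; 13 crossings at w = -5): V = -q^(-15/2) + 2q^(-13/2) - 2q^(-11/2) + 2q^(-9/2) - 3q^(-7/2) + q^(-5/2) - q^(-3/2)
V(D3) = -q^(-1/2) - q^(1/2)  [13 crossings, <D> = A + A^5, w = +1]
key observation: 3 classes among 3 diagrams; unequal V(q) rules out equality


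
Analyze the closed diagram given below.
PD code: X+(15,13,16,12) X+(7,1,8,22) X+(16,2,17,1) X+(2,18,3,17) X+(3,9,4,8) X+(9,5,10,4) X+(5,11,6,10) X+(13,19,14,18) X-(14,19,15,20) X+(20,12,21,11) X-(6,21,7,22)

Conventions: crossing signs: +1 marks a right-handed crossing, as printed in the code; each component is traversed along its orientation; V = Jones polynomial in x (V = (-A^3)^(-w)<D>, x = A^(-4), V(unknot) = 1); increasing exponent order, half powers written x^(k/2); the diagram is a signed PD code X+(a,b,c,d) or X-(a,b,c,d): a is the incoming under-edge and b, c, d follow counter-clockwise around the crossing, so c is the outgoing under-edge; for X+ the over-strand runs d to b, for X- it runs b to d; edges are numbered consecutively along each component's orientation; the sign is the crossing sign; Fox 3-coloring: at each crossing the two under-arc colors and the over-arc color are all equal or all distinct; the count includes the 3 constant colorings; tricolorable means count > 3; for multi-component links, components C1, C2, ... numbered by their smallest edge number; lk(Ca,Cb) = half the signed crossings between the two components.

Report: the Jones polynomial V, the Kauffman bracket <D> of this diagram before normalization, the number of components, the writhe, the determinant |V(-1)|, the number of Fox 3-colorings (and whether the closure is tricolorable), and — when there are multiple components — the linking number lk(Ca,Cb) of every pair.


V = x^2 + 2x^4 - 2x^5 + x^6 - 2x^7 + x^8
<D> = -A^-11 + 2A^-7 - A^-3 + 2A - 2A^5 - A^13 (w = +7)
1 component over 11 crossings, w = +7
27 Fox colorings among 3^11, |V(-1)| = 9: tricolorable
why: the span of V is 6, forcing >= 6 crossings in any diagram


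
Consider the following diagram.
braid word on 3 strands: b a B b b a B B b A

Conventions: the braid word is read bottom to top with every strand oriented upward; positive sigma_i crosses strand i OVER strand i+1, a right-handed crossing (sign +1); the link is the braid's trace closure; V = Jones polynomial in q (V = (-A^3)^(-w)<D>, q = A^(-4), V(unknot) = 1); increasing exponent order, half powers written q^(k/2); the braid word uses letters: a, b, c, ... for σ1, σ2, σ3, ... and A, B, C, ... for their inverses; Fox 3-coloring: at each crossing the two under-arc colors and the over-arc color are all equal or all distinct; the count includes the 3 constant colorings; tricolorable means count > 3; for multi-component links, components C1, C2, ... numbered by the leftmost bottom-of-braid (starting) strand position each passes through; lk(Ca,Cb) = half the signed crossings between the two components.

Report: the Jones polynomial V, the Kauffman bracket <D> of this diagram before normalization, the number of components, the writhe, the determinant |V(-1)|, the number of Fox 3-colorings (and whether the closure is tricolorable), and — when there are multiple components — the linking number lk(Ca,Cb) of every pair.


V(q) = 1 + q + q^2 + q^3
bracket: A^-6 + A^-2 + A^2 + A^6, w = +2
3 components, writhe +2, over 10 crossings
lk(C1,C2) = 0
linking number lk(C1,C3) = 0
lk(C2,C3): +1
det 0, colorings 9 of 3^10 — tricolorable
observation: summing lk over 3 pairs gives +1


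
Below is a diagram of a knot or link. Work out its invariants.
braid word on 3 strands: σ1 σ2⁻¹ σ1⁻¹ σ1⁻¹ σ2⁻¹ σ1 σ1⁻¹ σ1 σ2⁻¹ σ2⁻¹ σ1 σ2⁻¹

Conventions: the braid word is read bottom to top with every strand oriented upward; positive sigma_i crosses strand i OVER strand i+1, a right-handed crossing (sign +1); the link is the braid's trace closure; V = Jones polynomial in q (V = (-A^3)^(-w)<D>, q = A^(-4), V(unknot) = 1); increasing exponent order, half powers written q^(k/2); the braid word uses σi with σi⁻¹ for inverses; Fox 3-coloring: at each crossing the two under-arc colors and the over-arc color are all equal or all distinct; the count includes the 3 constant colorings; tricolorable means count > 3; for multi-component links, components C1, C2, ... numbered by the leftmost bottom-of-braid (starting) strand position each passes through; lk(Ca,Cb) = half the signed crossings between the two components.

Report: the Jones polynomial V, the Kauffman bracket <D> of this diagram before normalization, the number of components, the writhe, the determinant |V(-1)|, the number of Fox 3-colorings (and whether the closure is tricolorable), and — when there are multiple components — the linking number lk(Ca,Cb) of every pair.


Jones polynomial: V(q) = -q^-8 + 2q^-7 - 3q^-6 + 4q^-5 - 5q^-4 + 5q^-3 - 3q^-2 + 3q^-1 - 1
<D> = -A^-12 + 3A^-8 - 3A^-4 + 5 - 5A^4 + 4A^8 - 3A^12 + 2A^16 - A^20; writhe -4
components 1, writhe -4 (12 crossings)
3-colorings: 9 of 3^12, det 27 — tricolorable
note: inverse pairs cancel, leaving σ1 σ2⁻¹ σ1⁻¹ σ1⁻¹ σ2⁻¹ σ1 σ2⁻¹ σ2⁻¹ σ1 σ2⁻¹


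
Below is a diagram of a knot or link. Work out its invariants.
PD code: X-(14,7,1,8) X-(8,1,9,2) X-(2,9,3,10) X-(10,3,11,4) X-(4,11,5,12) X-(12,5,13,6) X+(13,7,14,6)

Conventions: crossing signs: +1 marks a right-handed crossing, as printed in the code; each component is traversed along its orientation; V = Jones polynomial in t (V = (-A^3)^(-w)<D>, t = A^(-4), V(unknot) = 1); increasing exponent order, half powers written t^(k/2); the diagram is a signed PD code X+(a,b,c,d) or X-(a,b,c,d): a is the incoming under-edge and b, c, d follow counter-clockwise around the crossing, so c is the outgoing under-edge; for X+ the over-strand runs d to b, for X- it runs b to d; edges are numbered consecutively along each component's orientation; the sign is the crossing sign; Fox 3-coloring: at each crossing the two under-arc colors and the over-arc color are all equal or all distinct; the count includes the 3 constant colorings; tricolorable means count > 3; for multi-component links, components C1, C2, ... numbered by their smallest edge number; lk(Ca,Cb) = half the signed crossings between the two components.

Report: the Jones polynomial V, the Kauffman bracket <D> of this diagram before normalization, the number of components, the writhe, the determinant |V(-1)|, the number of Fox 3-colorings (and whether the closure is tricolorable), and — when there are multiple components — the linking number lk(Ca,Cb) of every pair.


V = -t^-7 + t^-6 - t^-5 + t^-4 + t^-2
<D> = -A^-7 - A + A^5 - A^9 + A^13 (w = -5)
1 component over 7 crossings, w = -5
3 Fox colorings among 3^7, |V(-1)| = 5: not tricolorable
why: w = -5 shifts under R1 moves; the (-A^3)^(5) factor cancels that in V


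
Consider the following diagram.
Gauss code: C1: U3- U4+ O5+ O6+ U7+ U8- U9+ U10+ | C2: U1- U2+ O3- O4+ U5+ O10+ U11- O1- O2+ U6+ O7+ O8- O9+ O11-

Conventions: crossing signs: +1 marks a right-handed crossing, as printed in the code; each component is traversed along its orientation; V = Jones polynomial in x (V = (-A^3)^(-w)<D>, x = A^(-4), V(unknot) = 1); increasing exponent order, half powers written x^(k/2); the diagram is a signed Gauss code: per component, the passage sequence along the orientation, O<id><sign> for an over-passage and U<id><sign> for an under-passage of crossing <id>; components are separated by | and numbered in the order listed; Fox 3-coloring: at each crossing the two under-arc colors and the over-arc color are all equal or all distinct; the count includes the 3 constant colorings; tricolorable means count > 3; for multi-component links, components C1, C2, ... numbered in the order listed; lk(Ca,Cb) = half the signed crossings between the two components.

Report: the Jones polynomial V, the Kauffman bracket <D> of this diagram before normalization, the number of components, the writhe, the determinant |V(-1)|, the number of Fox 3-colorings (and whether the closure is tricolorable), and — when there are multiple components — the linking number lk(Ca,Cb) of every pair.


V(x) = -x^(1/2) + x^(3/2) - x^(5/2) - x^(9/2)
bracket: A^-9 + A^-1 - A^3 + A^7, w = +3
2 components, writhe +3, over 11 crossings
lk(C1,C2) = +2
det 4, colorings 3 of 3^11 — not tricolorable
observation: the span of V is 4, within the link bound 11 + 2 - 1


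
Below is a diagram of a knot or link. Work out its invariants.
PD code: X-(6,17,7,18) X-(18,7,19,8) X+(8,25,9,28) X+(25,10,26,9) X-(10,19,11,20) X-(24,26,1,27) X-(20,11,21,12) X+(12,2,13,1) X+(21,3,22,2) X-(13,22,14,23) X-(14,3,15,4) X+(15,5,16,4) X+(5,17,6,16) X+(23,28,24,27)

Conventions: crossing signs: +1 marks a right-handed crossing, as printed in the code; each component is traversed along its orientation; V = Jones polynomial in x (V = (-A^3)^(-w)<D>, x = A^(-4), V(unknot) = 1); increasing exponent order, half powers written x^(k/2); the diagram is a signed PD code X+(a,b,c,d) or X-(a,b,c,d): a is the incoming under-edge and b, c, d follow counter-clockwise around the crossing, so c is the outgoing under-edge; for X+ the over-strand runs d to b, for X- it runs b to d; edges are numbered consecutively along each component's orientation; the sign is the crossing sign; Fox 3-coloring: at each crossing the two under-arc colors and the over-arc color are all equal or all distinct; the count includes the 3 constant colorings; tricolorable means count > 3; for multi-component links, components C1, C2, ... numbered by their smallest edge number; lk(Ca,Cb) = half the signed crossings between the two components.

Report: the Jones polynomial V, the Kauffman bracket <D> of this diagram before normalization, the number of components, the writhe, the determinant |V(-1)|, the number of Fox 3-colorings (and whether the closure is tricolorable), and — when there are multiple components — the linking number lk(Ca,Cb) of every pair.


Jones polynomial: V(x) = x^(-7/2) - x^(-5/2) + x^(-3/2) - 2x^(-1/2) - x^(3/2)
<D> = -A^-6 - 2A^2 + A^6 - A^10 + A^14; writhe 0
components 2, writhe 0 (14 crossings)
linking number lk(C1,C2) = +1
3-colorings: 9 of 3^14, det 6 — tricolorable
note: det 6 = |V(-1)|; divisible by 3, so tricolorable


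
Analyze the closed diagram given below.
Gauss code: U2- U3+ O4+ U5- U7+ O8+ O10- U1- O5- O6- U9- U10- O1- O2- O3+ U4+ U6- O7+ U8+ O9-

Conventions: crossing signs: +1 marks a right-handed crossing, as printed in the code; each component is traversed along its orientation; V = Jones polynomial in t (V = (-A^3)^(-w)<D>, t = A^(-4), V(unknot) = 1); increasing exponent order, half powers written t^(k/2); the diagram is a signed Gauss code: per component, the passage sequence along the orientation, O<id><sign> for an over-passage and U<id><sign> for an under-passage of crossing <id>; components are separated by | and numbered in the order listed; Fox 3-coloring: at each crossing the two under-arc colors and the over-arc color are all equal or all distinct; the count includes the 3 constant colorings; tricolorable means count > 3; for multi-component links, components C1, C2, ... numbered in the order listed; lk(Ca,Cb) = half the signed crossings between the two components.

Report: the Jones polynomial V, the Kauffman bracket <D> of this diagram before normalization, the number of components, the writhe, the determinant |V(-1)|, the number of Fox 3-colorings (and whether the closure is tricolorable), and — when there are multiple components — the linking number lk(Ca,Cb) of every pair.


V = -t^-5 + t^-4 - t^-3 + 2t^-2 - t^-1 + 2 - t
<D> = -A^-10 + 2A^-6 - A^-2 + 2A^2 - A^6 + A^10 - A^14 (w = -2)
1 component over 10 crossings, w = -2
9 Fox colorings among 3^10, |V(-1)| = 9: tricolorable
why: w = -2 shifts under R1 moves; the (-A^3)^(2) factor cancels that in V


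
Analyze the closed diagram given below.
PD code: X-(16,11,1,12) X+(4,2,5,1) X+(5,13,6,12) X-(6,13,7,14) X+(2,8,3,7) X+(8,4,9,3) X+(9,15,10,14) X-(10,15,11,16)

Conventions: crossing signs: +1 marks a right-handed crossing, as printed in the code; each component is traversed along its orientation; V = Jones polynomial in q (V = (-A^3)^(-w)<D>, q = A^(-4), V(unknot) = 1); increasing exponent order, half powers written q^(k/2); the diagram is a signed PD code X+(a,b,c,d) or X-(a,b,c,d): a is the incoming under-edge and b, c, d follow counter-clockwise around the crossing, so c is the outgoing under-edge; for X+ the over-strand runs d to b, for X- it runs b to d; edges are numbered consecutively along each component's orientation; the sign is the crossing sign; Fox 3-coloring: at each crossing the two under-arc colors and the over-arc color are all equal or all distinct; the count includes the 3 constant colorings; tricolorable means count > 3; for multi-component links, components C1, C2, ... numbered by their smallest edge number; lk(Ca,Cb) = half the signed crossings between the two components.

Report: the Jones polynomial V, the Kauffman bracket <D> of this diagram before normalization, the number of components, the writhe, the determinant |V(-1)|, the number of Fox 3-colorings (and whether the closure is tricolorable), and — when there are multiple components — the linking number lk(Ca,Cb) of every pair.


V(q) = q + q^3 - q^4
bracket: -A^-10 + A^-6 + A^2, w = +2
1 component, writhe +2, over 8 crossings
det 3, colorings 9 of 3^8 — tricolorable
observation: det 3 = |V(-1)|; divisible by 3, so tricolorable


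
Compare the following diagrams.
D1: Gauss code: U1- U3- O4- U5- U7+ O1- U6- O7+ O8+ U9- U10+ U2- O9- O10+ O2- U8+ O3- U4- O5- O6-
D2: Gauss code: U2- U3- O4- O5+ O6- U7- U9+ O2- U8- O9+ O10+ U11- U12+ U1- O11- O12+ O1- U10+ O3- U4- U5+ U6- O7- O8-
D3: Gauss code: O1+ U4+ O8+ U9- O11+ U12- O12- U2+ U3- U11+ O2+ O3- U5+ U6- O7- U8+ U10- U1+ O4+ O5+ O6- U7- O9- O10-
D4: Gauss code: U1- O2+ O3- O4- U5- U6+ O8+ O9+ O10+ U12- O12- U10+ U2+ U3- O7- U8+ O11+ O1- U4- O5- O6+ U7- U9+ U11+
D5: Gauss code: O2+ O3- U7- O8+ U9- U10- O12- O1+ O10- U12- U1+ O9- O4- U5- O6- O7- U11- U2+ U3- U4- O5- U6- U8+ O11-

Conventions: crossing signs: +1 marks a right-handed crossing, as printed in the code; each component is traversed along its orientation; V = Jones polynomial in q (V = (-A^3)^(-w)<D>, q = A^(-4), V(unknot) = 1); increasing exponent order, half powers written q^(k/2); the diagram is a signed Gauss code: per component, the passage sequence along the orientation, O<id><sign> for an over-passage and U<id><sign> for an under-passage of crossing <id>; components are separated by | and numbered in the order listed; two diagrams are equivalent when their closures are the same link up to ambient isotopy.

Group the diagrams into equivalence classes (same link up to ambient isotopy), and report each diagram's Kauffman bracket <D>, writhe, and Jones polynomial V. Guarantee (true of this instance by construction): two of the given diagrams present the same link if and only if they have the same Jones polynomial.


grouping into links: {D1, D2, D5} | {D3} | {D4}
V(D1) = -q^-6 + q^-5 - q^-4 + 2q^-3 - q^-2 + q^-1  (w -4, c 10, <D> = A^-8 - A^-4 + 2 - A^4 + A^8 - A^12)
V(D2) = -q^-6 + q^-5 - q^-4 + 2q^-3 - q^-2 + q^-1  (w -4, c 12, <D> = A^-8 - A^-4 + 2 - A^4 + A^8 - A^12)
V(D3) = q^-2 - q^-1 + 1 - q + q^2  (w 0, c 12, <D> = A^-8 - A^-4 + 1 - A^4 + A^8)
V(D4) = 1  (w 0, c 12, <D> = 1)
V(D5) = -q^-6 + q^-5 - q^-4 + 2q^-3 - q^-2 + q^-1  (w -6, c 12, <D> = A^-14 - A^-10 + 2A^-6 - A^-2 + A^2 - A^6)
why: comparing 5 Jones polynomials yields 3 groups


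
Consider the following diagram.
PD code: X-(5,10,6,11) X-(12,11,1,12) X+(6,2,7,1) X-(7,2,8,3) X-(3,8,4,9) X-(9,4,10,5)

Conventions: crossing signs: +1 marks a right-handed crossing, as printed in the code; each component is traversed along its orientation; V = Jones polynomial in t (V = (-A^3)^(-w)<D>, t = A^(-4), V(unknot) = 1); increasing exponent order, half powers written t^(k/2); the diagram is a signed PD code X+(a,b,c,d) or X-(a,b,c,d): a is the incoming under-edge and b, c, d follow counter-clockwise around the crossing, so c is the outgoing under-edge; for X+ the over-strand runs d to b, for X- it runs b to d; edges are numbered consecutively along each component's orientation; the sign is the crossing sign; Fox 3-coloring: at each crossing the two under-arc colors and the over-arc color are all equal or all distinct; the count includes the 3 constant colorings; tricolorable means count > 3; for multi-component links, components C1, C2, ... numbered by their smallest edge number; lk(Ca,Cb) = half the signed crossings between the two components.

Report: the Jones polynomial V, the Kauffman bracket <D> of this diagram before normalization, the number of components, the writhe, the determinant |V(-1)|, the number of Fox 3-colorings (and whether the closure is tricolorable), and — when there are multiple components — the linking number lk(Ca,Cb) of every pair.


V(t) = -t^-4 + t^-3 + t^-1
bracket: A^-8 + 1 - A^4, w = -4
1 component, writhe -4, over 6 crossings
det 3, colorings 9 of 3^6 — tricolorable
observation: the span of V is 3, forcing >= 3 crossings in any diagram


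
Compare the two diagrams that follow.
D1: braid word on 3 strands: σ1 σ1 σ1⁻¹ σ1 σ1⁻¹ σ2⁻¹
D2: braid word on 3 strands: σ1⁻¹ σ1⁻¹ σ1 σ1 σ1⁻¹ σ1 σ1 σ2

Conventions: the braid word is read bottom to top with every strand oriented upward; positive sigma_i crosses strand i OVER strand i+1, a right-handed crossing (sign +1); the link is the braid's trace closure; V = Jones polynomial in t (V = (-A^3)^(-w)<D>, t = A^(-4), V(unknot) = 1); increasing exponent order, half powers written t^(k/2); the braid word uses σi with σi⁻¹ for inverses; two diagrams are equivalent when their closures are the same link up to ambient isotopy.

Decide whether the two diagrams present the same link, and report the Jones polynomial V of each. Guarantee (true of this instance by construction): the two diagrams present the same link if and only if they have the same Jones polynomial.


equivalent: yes
V(D1) = 1  (w 0, c 6, <D> = 1)
V(D2) = 1  (w +2, c 8, <D> = A^6)
why: from 6 to 8 crossings by R-moves: one link, two diagrams


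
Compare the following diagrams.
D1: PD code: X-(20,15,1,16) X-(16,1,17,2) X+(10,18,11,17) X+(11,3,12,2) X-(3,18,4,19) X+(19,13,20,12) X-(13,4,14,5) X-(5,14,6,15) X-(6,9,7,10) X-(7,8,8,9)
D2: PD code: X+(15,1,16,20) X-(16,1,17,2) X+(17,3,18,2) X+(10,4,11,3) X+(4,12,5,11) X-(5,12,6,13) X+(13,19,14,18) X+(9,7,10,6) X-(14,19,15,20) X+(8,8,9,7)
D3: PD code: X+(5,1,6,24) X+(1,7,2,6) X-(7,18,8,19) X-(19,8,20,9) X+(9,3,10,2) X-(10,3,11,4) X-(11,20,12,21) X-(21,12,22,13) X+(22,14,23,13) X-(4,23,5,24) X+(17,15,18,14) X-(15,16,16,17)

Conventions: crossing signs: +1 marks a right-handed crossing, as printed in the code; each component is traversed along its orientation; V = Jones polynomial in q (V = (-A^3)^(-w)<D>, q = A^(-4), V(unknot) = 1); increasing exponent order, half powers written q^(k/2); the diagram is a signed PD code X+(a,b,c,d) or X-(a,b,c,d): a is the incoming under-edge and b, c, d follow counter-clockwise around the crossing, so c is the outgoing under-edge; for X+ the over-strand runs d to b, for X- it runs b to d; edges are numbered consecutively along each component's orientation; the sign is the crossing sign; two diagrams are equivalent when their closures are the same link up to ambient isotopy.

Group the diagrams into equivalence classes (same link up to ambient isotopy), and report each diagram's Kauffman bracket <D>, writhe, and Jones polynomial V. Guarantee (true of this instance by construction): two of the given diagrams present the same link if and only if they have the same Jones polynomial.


grouping into links: {D1} | {D2} | {D3}
V(D1) = q^-5 - 2q^-4 + 2q^-3 - 2q^-2 + 2q^-1 - 1 + q  (w -4, c 10, <D> = A^-16 - A^-12 + 2A^-8 - 2A^-4 + 2 - 2A^4 + A^8)
D2 (bracket A^12; 10 crossings at w = +4): V = 1
V(D3) = -q^-4 + q^-3 + q^-1  [12 crossings, <D> = A^-2 + A^6 - A^10, w = -2]
why: comparing 3 Jones polynomials yields 3 groups


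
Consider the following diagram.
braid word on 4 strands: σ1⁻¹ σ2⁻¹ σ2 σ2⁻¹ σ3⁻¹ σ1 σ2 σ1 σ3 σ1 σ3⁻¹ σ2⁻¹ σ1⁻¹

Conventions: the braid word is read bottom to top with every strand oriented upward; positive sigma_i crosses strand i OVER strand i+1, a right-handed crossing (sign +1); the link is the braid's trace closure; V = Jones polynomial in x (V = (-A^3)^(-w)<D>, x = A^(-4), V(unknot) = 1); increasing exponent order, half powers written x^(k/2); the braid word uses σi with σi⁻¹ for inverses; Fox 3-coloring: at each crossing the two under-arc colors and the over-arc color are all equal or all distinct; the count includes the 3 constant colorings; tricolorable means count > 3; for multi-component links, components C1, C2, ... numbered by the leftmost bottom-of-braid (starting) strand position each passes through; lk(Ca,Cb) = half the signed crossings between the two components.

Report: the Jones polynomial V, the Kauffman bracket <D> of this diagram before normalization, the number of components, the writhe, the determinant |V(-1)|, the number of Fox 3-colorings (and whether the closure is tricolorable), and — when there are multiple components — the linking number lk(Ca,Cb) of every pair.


Jones polynomial: V(x) = 1
<D> = -A^-3; writhe -1
components 1, writhe -1 (13 crossings)
3-colorings: 3 of 3^13, det 1 — not tricolorable
note: det 1 = |V(-1)|; not divisible by 3, so not tricolorable


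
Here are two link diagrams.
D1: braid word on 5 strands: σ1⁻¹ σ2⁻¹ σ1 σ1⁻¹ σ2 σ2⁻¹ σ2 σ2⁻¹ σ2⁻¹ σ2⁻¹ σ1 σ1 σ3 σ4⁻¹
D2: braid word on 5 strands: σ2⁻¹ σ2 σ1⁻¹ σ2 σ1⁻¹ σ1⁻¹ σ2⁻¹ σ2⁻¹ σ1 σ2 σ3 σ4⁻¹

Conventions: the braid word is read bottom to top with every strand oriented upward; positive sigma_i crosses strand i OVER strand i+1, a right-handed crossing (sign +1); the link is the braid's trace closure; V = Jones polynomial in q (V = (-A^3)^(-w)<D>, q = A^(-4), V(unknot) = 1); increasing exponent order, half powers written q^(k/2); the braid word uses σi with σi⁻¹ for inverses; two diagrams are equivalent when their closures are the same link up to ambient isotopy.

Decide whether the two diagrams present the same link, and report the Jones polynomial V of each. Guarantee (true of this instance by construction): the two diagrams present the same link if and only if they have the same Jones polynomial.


equivalent: no
V(D1) = -q^-4 + q^-3 + q^-1  (w -2, c 14, <D> = A^-2 + A^6 - A^10)
V(D2) = q^-5 - 2q^-4 + 2q^-3 - 2q^-2 + 2q^-1 - 1 + q  (w -2, c 12, <D> = A^-10 - A^-6 + 2A^-2 - 2A^2 + 2A^6 - 2A^10 + A^14)
why: 2 values of V(q) split the 2 diagrams
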